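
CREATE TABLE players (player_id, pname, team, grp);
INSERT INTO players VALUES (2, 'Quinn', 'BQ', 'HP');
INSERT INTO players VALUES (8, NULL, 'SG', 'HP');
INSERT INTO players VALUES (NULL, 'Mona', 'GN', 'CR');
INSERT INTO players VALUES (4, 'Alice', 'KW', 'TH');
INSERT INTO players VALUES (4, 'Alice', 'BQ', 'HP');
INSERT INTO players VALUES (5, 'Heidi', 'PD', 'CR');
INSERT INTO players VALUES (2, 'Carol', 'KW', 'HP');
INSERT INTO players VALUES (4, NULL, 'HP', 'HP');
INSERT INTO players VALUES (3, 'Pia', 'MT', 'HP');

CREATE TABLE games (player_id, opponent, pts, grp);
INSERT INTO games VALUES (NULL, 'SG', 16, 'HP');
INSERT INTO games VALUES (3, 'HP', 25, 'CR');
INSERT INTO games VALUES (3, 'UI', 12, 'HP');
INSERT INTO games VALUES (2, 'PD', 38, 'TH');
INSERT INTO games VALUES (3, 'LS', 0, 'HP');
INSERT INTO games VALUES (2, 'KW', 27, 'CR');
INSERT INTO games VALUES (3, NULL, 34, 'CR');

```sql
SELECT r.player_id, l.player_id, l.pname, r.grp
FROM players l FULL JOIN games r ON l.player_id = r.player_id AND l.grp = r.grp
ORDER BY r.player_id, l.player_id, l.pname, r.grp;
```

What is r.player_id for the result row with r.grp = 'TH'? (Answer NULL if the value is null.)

FULL OUTER JOIN keeps every row from both sides; unmatched rows get NULL for the other side's columns.
Matching on l.player_id = r.player_id AND l.grp = r.grp. A NULL in a compared column never satisfies the condition.
Matched pairs: 2; unmatched l rows kept: 8; unmatched r rows kept: 5.

2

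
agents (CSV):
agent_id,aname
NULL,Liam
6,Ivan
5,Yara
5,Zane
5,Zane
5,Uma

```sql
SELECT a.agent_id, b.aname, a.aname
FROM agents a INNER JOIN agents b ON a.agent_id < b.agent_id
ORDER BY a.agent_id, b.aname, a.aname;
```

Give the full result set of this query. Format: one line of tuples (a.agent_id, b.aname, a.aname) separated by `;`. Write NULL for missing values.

(5, Ivan, Uma); (5, Ivan, Yara); (5, Ivan, Zane); (5, Ivan, Zane)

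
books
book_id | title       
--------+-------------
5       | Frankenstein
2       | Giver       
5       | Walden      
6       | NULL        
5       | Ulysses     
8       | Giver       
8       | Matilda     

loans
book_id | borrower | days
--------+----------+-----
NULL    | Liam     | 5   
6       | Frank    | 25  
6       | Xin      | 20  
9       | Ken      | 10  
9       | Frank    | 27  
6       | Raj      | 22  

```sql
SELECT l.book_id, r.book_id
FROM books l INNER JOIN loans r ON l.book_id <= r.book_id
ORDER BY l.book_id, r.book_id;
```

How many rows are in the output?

29

INNER JOIN keeps only pairs where the ON condition holds.
Matching on l.book_id <= r.book_id. A NULL in a compared column never satisfies the condition.
Matched pairs: 29.
Total: 29 rows.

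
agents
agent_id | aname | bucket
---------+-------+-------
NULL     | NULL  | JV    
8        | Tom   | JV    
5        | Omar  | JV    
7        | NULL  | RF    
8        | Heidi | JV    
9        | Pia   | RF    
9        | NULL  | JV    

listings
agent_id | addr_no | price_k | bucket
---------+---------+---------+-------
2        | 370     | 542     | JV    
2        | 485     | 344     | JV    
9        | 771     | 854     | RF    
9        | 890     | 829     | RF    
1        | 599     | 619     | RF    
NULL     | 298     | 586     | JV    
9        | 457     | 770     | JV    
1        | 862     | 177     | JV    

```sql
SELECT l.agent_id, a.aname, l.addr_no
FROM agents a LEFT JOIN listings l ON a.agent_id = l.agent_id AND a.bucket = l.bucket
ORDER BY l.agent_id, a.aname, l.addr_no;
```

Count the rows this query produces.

LEFT JOIN keeps every row from `agents`; unmatched rows get NULL for `listings`'s columns.
Matching on a.agent_id = l.agent_id AND a.bucket = l.bucket. A NULL in a compared column never satisfies the condition.
- a[0] agent_id=NULL, bucket=JV → no match; kept with NULLs on the l side.
- a[1] agent_id=8, bucket=JV → no match; kept with NULLs on the l side.
- a[2] agent_id=5, bucket=JV → no match; kept with NULLs on the l side.
- a[3] agent_id=7, bucket=RF → no match; kept with NULLs on the l side.
- a[4] agent_id=8, bucket=JV → no match; kept with NULLs on the l side.
- a[5] agent_id=9, bucket=RF → 2 match(es) in l → 2 row(s).
- a[6] agent_id=9, bucket=JV → 1 match(es) in l → 1 row(s).
Total: 3 matched + 5 padded = 8 rows.

8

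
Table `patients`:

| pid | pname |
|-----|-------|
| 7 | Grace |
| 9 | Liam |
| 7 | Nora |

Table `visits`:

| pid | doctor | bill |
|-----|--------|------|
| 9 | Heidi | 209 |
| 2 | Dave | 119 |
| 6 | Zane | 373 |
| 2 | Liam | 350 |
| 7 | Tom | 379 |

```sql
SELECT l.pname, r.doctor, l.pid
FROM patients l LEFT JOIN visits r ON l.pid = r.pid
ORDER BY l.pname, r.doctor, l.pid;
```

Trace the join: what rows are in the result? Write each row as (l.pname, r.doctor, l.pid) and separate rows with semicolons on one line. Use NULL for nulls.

LEFT JOIN keeps every row from `patients`; unmatched rows get NULL for `visits`'s columns.
Matching on l.pid = r.pid.
Matched pairs: 3; unmatched l rows kept: 0.

(Grace, Tom, 7); (Liam, Heidi, 9); (Nora, Tom, 7)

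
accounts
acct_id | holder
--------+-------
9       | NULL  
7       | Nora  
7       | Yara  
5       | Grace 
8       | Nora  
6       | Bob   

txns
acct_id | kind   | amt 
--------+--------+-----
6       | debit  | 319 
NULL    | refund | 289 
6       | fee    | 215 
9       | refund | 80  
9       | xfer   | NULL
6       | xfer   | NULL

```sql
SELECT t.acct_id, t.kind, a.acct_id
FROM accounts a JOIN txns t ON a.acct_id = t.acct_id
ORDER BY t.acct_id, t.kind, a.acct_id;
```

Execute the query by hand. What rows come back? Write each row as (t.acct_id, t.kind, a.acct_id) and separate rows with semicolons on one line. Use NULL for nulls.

(6, debit, 6); (6, fee, 6); (6, xfer, 6); (9, refund, 9); (9, xfer, 9)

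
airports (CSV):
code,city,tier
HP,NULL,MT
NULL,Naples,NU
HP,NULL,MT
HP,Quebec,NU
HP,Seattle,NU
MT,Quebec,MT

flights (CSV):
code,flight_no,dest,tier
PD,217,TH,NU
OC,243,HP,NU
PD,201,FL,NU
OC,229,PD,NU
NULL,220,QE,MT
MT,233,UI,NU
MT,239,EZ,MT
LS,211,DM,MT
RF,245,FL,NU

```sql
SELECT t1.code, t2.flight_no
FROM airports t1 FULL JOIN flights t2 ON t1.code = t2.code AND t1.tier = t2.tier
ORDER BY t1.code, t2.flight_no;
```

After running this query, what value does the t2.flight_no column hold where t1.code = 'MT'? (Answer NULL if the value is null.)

FULL OUTER JOIN keeps every row from both sides; unmatched rows get NULL for the other side's columns.
Matching on t1.code = t2.code AND t1.tier = t2.tier. A NULL in a compared column never satisfies the condition.
- t1[0] code=HP, tier=MT → no match; kept with NULLs on the t2 side.
- t1[1] code=NULL, tier=NU → no match; kept with NULLs on the t2 side.
- t1[2] code=HP, tier=MT → no match; kept with NULLs on the t2 side.
- t1[3] code=HP, tier=NU → no match; kept with NULLs on the t2 side.
- t1[4] code=HP, tier=NU → no match; kept with NULLs on the t2 side.
- t1[5] code=MT, tier=MT → 1 match(es) in t2 → 1 row(s).
- 8 t2 row(s) had no t1 match → kept, t1 columns NULL.

239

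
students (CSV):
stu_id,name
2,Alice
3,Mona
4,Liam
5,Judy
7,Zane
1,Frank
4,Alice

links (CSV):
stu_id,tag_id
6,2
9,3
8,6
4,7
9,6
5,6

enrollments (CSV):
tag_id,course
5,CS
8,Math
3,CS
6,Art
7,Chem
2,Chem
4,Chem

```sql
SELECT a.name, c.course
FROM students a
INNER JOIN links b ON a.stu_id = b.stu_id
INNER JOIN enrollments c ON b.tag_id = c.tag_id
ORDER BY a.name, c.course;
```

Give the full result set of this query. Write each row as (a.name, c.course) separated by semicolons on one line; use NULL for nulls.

(Alice, Chem); (Judy, Art); (Liam, Chem)

Joins associate left-to-right: students INNER JOIN links on stu_id gives 3 intermediate row(s).
Then INNER JOIN `enrollments c` on tag_id: keep only rows whose b.tag_id appears in c.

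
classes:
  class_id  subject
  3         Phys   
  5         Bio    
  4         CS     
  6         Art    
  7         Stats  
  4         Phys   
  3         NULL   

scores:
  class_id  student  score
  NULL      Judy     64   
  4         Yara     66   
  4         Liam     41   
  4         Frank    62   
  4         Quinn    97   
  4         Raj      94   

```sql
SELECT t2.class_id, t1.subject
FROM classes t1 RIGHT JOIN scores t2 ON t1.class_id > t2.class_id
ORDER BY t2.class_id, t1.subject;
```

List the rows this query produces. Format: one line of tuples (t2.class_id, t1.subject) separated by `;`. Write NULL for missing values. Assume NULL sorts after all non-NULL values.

RIGHT JOIN keeps every row from `scores`; unmatched rows get NULL for `classes`'s columns.
Matching on t1.class_id > t2.class_id. A NULL in a compared column never satisfies the condition.
- class_id=3: no matching t2 row.
- class_id=5: 5 matching t2 row(s), so 5 row(s) emitted.
- class_id=4: no matching t2 row.
- class_id=6: 5 matching t2 row(s), so 5 row(s) emitted.
- class_id=7: 5 matching t2 row(s), so 5 row(s) emitted.
- class_id=4: no matching t2 row.
- class_id=3: no matching t2 row.
- plus 1 unmatched t2 row(s), each kept with NULL t1 columns.

(4, Art); (4, Art); (4, Art); (4, Art); (4, Art); (4, Bio); (4, Bio); (4, Bio); (4, Bio); (4, Bio); (4, Stats); (4, Stats); (4, Stats); (4, Stats); (4, Stats); (NULL, NULL)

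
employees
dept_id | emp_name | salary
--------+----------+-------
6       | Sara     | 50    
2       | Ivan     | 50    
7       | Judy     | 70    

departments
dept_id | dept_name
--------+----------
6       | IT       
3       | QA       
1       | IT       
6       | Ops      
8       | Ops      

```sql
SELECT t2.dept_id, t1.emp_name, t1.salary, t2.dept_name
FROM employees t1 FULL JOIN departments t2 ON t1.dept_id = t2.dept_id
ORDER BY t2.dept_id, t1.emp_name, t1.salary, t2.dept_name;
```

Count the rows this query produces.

FULL OUTER JOIN keeps every row from both sides; unmatched rows get NULL for the other side's columns.
Matching on t1.dept_id = t2.dept_id.
- t1 row (dept_id=6): matches 2 t2 row(s) → 2 output row(s).
- t1 row (dept_id=2): no match → kept, t2 columns NULL.
- t1 row (dept_id=7): no match → kept, t2 columns NULL.
- 3 t2 row(s) had no t1 match → kept, t1 columns NULL.
Total: 2 matched + 5 padded = 7 rows.

7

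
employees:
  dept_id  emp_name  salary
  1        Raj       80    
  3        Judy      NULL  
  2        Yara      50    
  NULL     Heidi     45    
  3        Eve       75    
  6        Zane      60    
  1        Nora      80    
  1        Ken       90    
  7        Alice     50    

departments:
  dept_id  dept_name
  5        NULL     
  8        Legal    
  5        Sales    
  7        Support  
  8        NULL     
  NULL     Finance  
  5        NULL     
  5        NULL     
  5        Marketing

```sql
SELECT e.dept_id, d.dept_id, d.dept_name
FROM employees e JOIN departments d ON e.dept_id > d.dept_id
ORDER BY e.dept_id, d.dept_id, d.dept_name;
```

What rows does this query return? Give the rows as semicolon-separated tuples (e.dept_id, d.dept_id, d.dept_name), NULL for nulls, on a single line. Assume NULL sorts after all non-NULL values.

INNER JOIN keeps only pairs where the ON condition holds.
Matching on e.dept_id > d.dept_id. A NULL in a compared column never satisfies the condition.
- e row (dept_id=1): no match → dropped.
- e row (dept_id=3): no match → dropped.
- e row (dept_id=2): no match → dropped.
- e row (dept_id=NULL): no match → dropped.
- e row (dept_id=3): no match → dropped.
- e row (dept_id=6): matches 5 d row(s) → 5 output row(s).
- e row (dept_id=1): no match → dropped.
- e row (dept_id=1): no match → dropped.
- e row (dept_id=7): matches 5 d row(s) → 5 output row(s).
After projecting and ordering:
e.dept_id | d.dept_id | d.dept_name
6 | 5 | Marketing
6 | 5 | Sales
6 | 5 | NULL
6 | 5 | NULL
6 | 5 | NULL
7 | 5 | Marketing
7 | 5 | Sales
7 | 5 | NULL
7 | 5 | NULL
7 | 5 | NULL

(6, 5, Marketing); (6, 5, Sales); (6, 5, NULL); (6, 5, NULL); (6, 5, NULL); (7, 5, Marketing); (7, 5, Sales); (7, 5, NULL); (7, 5, NULL); (7, 5, NULL)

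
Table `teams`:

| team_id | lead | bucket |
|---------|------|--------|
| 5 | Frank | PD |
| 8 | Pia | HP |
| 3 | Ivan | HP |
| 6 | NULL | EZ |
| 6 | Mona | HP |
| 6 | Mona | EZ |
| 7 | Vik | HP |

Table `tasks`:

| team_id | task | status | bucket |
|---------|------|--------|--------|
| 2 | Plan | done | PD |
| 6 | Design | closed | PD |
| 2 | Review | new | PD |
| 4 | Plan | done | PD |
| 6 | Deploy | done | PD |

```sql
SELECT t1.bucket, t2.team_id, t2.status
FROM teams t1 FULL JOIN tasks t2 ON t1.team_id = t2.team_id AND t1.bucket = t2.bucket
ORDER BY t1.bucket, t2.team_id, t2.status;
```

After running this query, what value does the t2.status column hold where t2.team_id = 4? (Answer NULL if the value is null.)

FULL OUTER JOIN keeps every row from both sides; unmatched rows get NULL for the other side's columns.
Matching on t1.team_id = t2.team_id AND t1.bucket = t2.bucket.
Matched pairs: 0; unmatched t1 rows kept: 7; unmatched t2 rows kept: 5.

done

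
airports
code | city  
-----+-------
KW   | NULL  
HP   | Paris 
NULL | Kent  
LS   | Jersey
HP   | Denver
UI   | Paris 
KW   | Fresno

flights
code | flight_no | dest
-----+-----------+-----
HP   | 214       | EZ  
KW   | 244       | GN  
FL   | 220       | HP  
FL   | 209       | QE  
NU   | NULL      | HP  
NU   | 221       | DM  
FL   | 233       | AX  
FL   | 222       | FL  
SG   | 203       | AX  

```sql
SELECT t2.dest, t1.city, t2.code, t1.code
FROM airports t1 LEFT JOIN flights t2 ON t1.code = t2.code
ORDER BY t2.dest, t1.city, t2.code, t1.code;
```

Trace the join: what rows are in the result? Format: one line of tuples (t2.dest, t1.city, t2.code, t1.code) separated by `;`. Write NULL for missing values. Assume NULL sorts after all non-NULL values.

LEFT JOIN keeps every row from `airports`; unmatched rows get NULL for `flights`'s columns.
Matching on t1.code = t2.code. A NULL in a compared column never satisfies the condition.
Matched pairs: 4; unmatched t1 rows kept: 3.

(EZ, Denver, HP, HP); (EZ, Paris, HP, HP); (GN, Fresno, KW, KW); (GN, NULL, KW, KW); (NULL, Jersey, NULL, LS); (NULL, Kent, NULL, NULL); (NULL, Paris, NULL, UI)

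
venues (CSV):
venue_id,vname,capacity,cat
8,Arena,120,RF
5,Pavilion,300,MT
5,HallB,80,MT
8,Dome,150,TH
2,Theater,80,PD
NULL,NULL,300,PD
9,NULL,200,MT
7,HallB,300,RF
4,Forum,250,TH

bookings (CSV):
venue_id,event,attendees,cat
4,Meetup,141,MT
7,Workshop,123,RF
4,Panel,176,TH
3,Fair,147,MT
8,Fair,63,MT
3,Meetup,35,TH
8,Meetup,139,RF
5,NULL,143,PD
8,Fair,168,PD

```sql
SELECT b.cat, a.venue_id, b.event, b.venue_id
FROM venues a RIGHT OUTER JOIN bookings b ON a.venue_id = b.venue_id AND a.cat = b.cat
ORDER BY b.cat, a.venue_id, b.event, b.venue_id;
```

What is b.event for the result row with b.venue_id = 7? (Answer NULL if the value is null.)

RIGHT JOIN keeps every row from `bookings`; unmatched rows get NULL for `venues`'s columns.
Matching on a.venue_id = b.venue_id AND a.cat = b.cat. A NULL in a compared column never satisfies the condition.
Matched pairs: 3; unmatched b rows kept: 6.

Workshop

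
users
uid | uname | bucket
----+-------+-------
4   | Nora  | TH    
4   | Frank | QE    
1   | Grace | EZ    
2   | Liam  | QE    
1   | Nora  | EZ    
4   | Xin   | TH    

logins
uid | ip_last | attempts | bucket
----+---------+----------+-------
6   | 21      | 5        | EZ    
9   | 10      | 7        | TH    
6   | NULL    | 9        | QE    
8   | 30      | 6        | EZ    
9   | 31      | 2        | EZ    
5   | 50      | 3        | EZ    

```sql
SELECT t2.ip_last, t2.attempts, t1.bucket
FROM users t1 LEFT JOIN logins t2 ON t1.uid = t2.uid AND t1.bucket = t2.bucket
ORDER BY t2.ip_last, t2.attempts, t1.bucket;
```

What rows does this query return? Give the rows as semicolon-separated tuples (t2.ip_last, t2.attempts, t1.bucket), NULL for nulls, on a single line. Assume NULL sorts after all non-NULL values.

(NULL, NULL, EZ); (NULL, NULL, EZ); (NULL, NULL, QE); (NULL, NULL, QE); (NULL, NULL, TH); (NULL, NULL, TH)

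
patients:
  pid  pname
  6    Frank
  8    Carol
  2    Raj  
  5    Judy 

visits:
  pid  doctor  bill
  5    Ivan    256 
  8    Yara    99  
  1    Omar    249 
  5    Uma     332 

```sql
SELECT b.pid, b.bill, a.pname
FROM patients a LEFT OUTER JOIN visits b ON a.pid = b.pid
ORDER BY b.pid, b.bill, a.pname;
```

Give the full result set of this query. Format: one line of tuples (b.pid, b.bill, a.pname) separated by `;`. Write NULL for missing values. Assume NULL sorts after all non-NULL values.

(5, 256, Judy); (5, 332, Judy); (8, 99, Carol); (NULL, NULL, Frank); (NULL, NULL, Raj)

LEFT JOIN keeps every row from `patients`; unmatched rows get NULL for `visits`'s columns.
Matching on a.pid = b.pid.
- a row (pid=6): no match → kept, b columns NULL.
- a row (pid=8): matches 1 b row(s) → 1 output row(s).
- a row (pid=2): no match → kept, b columns NULL.
- a row (pid=5): matches 2 b row(s) → 2 output row(s).
After projecting and ordering:
b.pid | b.bill | a.pname
5 | 256 | Judy
5 | 332 | Judy
8 | 99 | Carol
NULL | NULL | Frank
NULL | NULL | Raj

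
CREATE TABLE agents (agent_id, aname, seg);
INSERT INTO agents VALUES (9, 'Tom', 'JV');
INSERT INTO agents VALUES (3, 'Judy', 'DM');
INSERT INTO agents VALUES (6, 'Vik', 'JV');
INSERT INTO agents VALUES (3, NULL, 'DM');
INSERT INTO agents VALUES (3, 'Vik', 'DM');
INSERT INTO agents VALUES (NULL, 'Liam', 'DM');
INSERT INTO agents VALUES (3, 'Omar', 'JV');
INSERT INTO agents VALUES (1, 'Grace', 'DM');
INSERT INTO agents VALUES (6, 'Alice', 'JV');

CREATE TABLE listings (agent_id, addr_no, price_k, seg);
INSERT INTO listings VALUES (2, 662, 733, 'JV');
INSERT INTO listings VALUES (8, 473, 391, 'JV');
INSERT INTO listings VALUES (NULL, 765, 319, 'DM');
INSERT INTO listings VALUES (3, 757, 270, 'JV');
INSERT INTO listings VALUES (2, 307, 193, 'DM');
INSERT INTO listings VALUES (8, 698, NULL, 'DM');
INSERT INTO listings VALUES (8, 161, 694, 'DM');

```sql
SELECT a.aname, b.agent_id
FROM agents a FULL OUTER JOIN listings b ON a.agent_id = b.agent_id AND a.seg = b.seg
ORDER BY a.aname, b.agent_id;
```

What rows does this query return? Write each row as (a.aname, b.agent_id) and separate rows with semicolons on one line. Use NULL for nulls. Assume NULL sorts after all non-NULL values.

FULL OUTER JOIN keeps every row from both sides; unmatched rows get NULL for the other side's columns.
Matching on a.agent_id = b.agent_id AND a.seg = b.seg. A NULL in a compared column never satisfies the condition.
- agent_id=9, seg=JV: no b row matches, row kept with b columns NULL.
- agent_id=3, seg=DM: no b row matches, row kept with b columns NULL.
- agent_id=6, seg=JV: no b row matches, row kept with b columns NULL.
- agent_id=3, seg=DM: no b row matches, row kept with b columns NULL.
- agent_id=3, seg=DM: no b row matches, row kept with b columns NULL.
- agent_id=NULL, seg=DM: no b row matches, row kept with b columns NULL.
- agent_id=3, seg=JV: 1 matching b row(s), so 1 row(s) emitted.
- agent_id=1, seg=DM: no b row matches, row kept with b columns NULL.
- agent_id=6, seg=JV: no b row matches, row kept with b columns NULL.
- plus 6 unmatched b row(s), each kept with NULL a columns.

(Alice, NULL); (Grace, NULL); (Judy, NULL); (Liam, NULL); (Omar, 3); (Tom, NULL); (Vik, NULL); (Vik, NULL); (NULL, 2); (NULL, 2); (NULL, 8); (NULL, 8); (NULL, 8); (NULL, NULL); (NULL, NULL)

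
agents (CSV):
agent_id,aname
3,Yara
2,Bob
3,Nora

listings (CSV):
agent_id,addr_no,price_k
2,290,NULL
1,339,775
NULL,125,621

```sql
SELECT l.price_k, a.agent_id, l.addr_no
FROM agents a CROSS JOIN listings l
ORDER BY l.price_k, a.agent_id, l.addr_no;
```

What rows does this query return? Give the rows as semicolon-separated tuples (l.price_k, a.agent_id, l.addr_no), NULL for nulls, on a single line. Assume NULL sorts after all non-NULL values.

CROSS JOIN pairs every row of `agents` with every row of `listings`: 3 × 3 = 9 rows.

(621, 2, 125); (621, 3, 125); (621, 3, 125); (775, 2, 339); (775, 3, 339); (775, 3, 339); (NULL, 2, 290); (NULL, 3, 290); (NULL, 3, 290)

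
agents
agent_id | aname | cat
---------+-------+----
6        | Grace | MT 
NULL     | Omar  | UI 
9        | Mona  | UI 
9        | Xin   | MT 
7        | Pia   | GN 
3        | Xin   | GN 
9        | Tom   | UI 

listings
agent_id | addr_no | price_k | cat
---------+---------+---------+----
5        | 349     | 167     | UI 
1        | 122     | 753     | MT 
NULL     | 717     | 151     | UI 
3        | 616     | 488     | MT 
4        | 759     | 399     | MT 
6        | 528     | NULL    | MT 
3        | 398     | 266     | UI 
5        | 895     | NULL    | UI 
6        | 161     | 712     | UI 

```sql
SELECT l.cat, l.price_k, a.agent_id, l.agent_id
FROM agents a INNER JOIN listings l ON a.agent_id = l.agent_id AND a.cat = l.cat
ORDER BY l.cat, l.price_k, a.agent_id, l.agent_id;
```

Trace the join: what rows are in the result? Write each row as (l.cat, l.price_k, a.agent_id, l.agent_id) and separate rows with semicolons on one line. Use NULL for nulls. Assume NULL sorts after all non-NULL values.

INNER JOIN keeps only pairs where the ON condition holds.
Matching on a.agent_id = l.agent_id AND a.cat = l.cat. A NULL in a compared column never satisfies the condition.
Matched pairs: 1.

(MT, NULL, 6, 6)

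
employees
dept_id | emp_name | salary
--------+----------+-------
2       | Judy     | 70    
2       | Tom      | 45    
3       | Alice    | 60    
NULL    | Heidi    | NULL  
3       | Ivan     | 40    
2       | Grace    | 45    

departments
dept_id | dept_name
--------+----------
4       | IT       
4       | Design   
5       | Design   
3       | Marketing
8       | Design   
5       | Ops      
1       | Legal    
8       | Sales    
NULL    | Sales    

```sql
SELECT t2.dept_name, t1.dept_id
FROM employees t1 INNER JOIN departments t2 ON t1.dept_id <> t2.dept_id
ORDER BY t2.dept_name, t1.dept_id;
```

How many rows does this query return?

INNER JOIN keeps only pairs where the ON condition holds.
Matching on t1.dept_id <> t2.dept_id. A NULL in a compared column never satisfies the condition.
Matched pairs: 38.
Total: 38 rows.

38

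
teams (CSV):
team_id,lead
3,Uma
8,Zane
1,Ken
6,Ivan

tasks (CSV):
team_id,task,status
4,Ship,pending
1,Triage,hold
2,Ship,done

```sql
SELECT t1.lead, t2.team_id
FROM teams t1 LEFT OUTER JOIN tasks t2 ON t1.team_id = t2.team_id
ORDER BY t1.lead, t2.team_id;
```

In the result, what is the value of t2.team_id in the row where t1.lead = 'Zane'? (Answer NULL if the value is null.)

LEFT JOIN keeps every row from `teams`; unmatched rows get NULL for `tasks`'s columns.
Matching on t1.team_id = t2.team_id.
- t1 (team_id=3) has no partner → padded with NULL.
- t1 (team_id=8) has no partner → padded with NULL.
- t1 (team_id=1) pairs with 1 row(s) of t2.
- t1 (team_id=6) has no partner → padded with NULL.

NULL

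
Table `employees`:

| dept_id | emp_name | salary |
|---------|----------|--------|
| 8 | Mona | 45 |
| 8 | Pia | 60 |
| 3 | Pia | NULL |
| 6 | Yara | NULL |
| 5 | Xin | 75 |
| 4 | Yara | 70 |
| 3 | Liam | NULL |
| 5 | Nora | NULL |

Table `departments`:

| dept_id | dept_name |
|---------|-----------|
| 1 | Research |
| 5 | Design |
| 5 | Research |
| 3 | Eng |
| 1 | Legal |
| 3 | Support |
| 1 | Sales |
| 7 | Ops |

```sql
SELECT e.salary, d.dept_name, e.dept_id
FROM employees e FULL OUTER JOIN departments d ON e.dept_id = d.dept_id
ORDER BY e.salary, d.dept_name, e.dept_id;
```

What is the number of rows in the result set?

16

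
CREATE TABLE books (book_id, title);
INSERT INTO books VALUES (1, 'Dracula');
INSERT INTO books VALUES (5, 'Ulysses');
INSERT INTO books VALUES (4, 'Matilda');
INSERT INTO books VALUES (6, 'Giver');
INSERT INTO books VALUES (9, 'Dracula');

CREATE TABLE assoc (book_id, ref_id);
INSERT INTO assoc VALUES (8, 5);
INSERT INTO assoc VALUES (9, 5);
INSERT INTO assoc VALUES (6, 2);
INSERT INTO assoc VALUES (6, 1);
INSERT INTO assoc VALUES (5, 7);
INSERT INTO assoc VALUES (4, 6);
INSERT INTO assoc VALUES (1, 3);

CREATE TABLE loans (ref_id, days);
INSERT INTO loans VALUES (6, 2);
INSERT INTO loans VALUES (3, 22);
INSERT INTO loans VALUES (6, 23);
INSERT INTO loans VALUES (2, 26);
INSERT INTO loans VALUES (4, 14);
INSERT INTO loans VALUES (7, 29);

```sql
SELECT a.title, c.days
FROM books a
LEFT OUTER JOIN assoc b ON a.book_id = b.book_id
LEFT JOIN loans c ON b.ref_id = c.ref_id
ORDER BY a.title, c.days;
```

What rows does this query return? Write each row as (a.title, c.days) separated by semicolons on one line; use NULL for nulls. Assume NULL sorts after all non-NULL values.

Joins associate left-to-right: books LEFT JOIN assoc on book_id gives 6 intermediate row(s).
Then LEFT JOIN `loans c` on ref_id: each of those 6 rows is kept; rows whose b.ref_id has no match in c get NULL for c's columns.

(Dracula, 22); (Dracula, NULL); (Giver, 26); (Giver, NULL); (Matilda, 2); (Matilda, 23); (Ulysses, 29)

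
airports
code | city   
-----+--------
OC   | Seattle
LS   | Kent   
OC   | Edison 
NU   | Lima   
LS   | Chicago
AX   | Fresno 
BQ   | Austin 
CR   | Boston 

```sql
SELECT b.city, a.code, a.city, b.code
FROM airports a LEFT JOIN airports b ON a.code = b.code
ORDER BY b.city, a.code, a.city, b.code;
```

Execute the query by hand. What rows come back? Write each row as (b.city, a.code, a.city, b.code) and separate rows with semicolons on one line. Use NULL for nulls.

LEFT JOIN keeps every row from `airports a`; unmatched rows get NULL for `airports b`'s columns.
Matching on a.code = b.code.
Matched pairs: 12; unmatched a rows kept: 0.

(Austin, BQ, Austin, BQ); (Boston, CR, Boston, CR); (Chicago, LS, Chicago, LS); (Chicago, LS, Kent, LS); (Edison, OC, Edison, OC); (Edison, OC, Seattle, OC); (Fresno, AX, Fresno, AX); (Kent, LS, Chicago, LS); (Kent, LS, Kent, LS); (Lima, NU, Lima, NU); (Seattle, OC, Edison, OC); (Seattle, OC, Seattle, OC)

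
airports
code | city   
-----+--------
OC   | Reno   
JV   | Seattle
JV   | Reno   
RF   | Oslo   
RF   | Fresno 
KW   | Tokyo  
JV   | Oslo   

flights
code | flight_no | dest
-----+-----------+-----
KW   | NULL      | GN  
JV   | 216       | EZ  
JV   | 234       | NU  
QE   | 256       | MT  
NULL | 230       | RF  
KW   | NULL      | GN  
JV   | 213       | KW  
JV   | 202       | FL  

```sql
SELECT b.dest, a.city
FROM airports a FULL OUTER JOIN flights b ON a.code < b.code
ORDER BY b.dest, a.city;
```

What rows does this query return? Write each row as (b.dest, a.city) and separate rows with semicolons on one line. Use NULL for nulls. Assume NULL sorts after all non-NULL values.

(EZ, NULL); (FL, NULL); (GN, Oslo); (GN, Oslo); (GN, Reno); (GN, Reno); (GN, Seattle); (GN, Seattle); (KW, NULL); (MT, Oslo); (MT, Reno); (MT, Reno); (MT, Seattle); (MT, Tokyo); (NU, NULL); (RF, NULL); (NULL, Fresno); (NULL, Oslo)

FULL OUTER JOIN keeps every row from both sides; unmatched rows get NULL for the other side's columns.
Matching on a.code < b.code. A NULL in a compared column never satisfies the condition.
- a (code=OC) pairs with 1 row(s) of b.
- a (code=JV) pairs with 3 row(s) of b.
- a (code=JV) pairs with 3 row(s) of b.
- a (code=RF) has no partner → padded with NULL.
- a (code=RF) has no partner → padded with NULL.
- a (code=KW) pairs with 1 row(s) of b.
- a (code=JV) pairs with 3 row(s) of b.
- plus 5 unmatched b row(s), each kept with NULL a columns.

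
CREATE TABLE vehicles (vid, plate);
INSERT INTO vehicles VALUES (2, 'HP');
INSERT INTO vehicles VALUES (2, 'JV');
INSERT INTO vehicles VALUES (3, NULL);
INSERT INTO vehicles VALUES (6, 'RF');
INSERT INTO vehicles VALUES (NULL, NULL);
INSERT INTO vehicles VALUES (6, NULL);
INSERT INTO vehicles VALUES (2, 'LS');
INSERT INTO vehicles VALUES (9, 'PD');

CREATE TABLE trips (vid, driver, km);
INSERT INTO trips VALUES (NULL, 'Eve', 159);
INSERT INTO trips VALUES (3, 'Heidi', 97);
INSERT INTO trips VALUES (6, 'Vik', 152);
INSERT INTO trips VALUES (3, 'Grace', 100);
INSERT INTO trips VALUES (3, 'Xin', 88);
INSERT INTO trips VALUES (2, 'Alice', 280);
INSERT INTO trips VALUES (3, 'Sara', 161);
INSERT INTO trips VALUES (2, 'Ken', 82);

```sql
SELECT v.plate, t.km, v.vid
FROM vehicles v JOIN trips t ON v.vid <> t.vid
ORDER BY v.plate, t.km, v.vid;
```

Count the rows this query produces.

37

INNER JOIN keeps only pairs where the ON condition holds.
Matching on v.vid <> t.vid. A NULL in a compared column never satisfies the condition.
- vid=2: 5 matching t row(s), so 5 row(s) emitted.
- vid=2: 5 matching t row(s), so 5 row(s) emitted.
- vid=3: 3 matching t row(s), so 3 row(s) emitted.
- vid=6: 6 matching t row(s), so 6 row(s) emitted.
- vid=NULL: no matching t row, dropped.
- vid=6: 6 matching t row(s), so 6 row(s) emitted.
- vid=2: 5 matching t row(s), so 5 row(s) emitted.
- vid=9: 7 matching t row(s), so 7 row(s) emitted.
Total: 37 rows.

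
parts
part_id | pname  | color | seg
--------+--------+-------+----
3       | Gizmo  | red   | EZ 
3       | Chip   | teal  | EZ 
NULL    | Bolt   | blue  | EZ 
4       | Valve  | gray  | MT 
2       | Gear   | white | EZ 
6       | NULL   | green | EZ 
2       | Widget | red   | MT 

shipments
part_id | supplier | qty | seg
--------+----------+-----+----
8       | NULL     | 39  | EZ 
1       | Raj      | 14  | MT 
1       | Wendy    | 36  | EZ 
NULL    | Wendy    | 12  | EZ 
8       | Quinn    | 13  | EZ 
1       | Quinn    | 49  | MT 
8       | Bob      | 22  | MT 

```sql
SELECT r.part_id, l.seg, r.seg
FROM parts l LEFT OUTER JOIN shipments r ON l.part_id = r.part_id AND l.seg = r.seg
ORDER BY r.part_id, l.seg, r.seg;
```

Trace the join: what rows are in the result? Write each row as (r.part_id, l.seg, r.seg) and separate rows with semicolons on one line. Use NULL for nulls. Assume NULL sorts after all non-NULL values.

(NULL, EZ, NULL); (NULL, EZ, NULL); (NULL, EZ, NULL); (NULL, EZ, NULL); (NULL, EZ, NULL); (NULL, MT, NULL); (NULL, MT, NULL)

LEFT JOIN keeps every row from `parts`; unmatched rows get NULL for `shipments`'s columns.
Matching on l.part_id = r.part_id AND l.seg = r.seg. A NULL in a compared column never satisfies the condition.
- l (part_id=3, seg=EZ) has no partner → padded with NULL.
- l (part_id=3, seg=EZ) has no partner → padded with NULL.
- l (part_id=NULL, seg=EZ) has no partner → padded with NULL.
- l (part_id=4, seg=MT) has no partner → padded with NULL.
- l (part_id=2, seg=EZ) has no partner → padded with NULL.
- l (part_id=6, seg=EZ) has no partner → padded with NULL.
- l (part_id=2, seg=MT) has no partner → padded with NULL.
After projecting and ordering:
r.part_id | l.seg | r.seg
NULL | EZ | NULL
NULL | EZ | NULL
NULL | EZ | NULL
NULL | EZ | NULL
NULL | EZ | NULL
NULL | MT | NULL
NULL | MT | NULL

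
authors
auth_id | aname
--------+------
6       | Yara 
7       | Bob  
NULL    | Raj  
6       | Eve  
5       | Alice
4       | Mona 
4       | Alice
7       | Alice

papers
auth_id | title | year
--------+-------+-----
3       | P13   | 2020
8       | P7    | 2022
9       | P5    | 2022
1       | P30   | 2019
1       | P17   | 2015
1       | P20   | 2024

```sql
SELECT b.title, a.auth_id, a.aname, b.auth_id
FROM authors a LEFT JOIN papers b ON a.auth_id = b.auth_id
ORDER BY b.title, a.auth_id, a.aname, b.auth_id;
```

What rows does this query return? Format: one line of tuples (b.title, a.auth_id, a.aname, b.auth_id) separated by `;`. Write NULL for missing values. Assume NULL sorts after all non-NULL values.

LEFT JOIN keeps every row from `authors`; unmatched rows get NULL for `papers`'s columns.
Matching on a.auth_id = b.auth_id. A NULL in a compared column never satisfies the condition.
- a[0] auth_id=6 → no match; kept with NULLs on the b side.
- a[1] auth_id=7 → no match; kept with NULLs on the b side.
- a[2] auth_id=NULL → no match; kept with NULLs on the b side.
- a[3] auth_id=6 → no match; kept with NULLs on the b side.
- a[4] auth_id=5 → no match; kept with NULLs on the b side.
- a[5] auth_id=4 → no match; kept with NULLs on the b side.
- a[6] auth_id=4 → no match; kept with NULLs on the b side.
- a[7] auth_id=7 → no match; kept with NULLs on the b side.
After projecting and ordering:
b.title | a.auth_id | a.aname | b.auth_id
NULL | 4 | Alice | NULL
NULL | 4 | Mona | NULL
NULL | 5 | Alice | NULL
NULL | 6 | Eve | NULL
NULL | 6 | Yara | NULL
NULL | 7 | Alice | NULL
NULL | 7 | Bob | NULL
NULL | NULL | Raj | NULL

(NULL, 4, Alice, NULL); (NULL, 4, Mona, NULL); (NULL, 5, Alice, NULL); (NULL, 6, Eve, NULL); (NULL, 6, Yara, NULL); (NULL, 7, Alice, NULL); (NULL, 7, Bob, NULL); (NULL, NULL, Raj, NULL)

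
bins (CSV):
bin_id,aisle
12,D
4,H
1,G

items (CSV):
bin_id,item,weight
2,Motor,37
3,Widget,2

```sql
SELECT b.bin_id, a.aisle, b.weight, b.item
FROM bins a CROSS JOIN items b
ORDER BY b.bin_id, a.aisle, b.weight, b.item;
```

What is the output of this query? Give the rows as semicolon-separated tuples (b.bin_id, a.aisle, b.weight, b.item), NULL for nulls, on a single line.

CROSS JOIN pairs every row of `bins` with every row of `items`: 3 × 2 = 6 rows.
After projecting and ordering:
b.bin_id | a.aisle | b.weight | b.item
2 | D | 37 | Motor
2 | G | 37 | Motor
2 | H | 37 | Motor
3 | D | 2 | Widget
3 | G | 2 | Widget
3 | H | 2 | Widget

(2, D, 37, Motor); (2, G, 37, Motor); (2, H, 37, Motor); (3, D, 2, Widget); (3, G, 2, Widget); (3, H, 2, Widget)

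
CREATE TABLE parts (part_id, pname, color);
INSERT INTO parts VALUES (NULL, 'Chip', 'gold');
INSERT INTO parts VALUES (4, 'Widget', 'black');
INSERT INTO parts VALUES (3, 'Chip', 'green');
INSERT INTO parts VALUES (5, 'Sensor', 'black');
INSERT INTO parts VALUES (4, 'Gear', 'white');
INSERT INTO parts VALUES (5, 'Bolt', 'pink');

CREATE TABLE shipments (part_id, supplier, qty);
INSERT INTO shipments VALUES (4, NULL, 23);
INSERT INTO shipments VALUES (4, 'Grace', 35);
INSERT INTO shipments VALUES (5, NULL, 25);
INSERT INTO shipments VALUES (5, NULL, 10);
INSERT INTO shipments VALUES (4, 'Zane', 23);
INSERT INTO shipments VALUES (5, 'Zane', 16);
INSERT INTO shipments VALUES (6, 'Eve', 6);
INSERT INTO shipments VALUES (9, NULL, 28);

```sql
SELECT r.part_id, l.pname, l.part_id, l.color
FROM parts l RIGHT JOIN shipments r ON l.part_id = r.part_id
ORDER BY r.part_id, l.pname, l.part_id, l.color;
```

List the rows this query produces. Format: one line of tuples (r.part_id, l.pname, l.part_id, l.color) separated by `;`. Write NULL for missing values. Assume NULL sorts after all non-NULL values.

(4, Gear, 4, white); (4, Gear, 4, white); (4, Gear, 4, white); (4, Widget, 4, black); (4, Widget, 4, black); (4, Widget, 4, black); (5, Bolt, 5, pink); (5, Bolt, 5, pink); (5, Bolt, 5, pink); (5, Sensor, 5, black); (5, Sensor, 5, black); (5, Sensor, 5, black); (6, NULL, NULL, NULL); (9, NULL, NULL, NULL)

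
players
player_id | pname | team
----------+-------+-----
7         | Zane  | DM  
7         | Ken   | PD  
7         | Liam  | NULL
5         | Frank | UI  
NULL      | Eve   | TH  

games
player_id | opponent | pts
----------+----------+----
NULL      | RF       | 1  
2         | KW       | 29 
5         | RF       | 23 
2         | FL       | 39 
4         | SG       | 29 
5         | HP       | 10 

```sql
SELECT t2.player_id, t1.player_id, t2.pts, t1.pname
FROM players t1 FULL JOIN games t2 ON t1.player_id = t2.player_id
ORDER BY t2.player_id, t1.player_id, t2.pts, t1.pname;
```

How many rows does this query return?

10

FULL OUTER JOIN keeps every row from both sides; unmatched rows get NULL for the other side's columns.
Matching on t1.player_id = t2.player_id. A NULL in a compared column never satisfies the condition.
Matched pairs: 2; unmatched t1 rows kept: 4; unmatched t2 rows kept: 4.
Total: 2 matched + 8 padded = 10 rows.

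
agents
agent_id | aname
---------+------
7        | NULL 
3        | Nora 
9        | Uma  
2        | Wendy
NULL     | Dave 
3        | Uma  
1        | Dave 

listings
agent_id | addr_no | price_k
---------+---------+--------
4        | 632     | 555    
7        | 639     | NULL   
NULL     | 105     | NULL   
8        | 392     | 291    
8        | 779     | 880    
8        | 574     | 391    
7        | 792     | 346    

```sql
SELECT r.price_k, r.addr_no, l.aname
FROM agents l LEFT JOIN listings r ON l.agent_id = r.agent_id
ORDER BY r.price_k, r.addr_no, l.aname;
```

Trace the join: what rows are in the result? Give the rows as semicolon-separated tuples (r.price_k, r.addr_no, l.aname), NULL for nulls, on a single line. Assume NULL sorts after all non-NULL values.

(346, 792, NULL); (NULL, 639, NULL); (NULL, NULL, Dave); (NULL, NULL, Dave); (NULL, NULL, Nora); (NULL, NULL, Uma); (NULL, NULL, Uma); (NULL, NULL, Wendy)

LEFT JOIN keeps every row from `agents`; unmatched rows get NULL for `listings`'s columns.
Matching on l.agent_id = r.agent_id. A NULL in a compared column never satisfies the condition.
- l (agent_id=7) pairs with 2 row(s) of r.
- l (agent_id=3) has no partner → padded with NULL.
- l (agent_id=9) has no partner → padded with NULL.
- l (agent_id=2) has no partner → padded with NULL.
- l (agent_id=NULL) has no partner → padded with NULL.
- l (agent_id=3) has no partner → padded with NULL.
- l (agent_id=1) has no partner → padded with NULL.
After projecting and ordering:
r.price_k | r.addr_no | l.aname
346 | 792 | NULL
NULL | 639 | NULL
NULL | NULL | Dave
NULL | NULL | Dave
NULL | NULL | Nora
NULL | NULL | Uma
NULL | NULL | Uma
NULL | NULL | Wendy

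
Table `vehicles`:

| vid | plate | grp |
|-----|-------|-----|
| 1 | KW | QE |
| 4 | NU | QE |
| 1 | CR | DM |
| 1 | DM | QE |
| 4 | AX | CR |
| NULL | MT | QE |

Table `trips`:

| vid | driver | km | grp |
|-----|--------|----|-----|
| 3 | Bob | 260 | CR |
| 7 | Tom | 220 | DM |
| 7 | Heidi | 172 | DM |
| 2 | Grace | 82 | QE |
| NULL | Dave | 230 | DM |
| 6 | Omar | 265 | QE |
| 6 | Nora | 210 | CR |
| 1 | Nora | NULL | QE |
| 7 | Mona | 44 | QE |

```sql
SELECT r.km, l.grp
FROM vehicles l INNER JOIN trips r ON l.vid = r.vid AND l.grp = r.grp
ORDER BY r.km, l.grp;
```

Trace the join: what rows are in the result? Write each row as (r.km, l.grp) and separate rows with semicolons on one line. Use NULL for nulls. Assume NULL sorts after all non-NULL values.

(NULL, QE); (NULL, QE)

INNER JOIN keeps only pairs where the ON condition holds.
Matching on l.vid = r.vid AND l.grp = r.grp. A NULL in a compared column never satisfies the condition.
Matched pairs: 2.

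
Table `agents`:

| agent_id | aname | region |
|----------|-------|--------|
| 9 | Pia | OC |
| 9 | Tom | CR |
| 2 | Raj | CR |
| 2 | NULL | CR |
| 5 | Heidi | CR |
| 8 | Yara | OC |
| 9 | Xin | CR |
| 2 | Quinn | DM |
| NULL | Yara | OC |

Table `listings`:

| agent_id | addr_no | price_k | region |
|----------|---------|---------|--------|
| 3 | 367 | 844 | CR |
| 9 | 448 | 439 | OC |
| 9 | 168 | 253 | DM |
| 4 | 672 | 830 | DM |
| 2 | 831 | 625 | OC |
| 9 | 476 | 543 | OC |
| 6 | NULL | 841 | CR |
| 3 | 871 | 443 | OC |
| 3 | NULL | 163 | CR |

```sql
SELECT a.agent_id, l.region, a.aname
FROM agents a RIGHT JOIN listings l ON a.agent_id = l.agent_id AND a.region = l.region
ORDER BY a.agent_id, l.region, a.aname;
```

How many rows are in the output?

9

RIGHT JOIN keeps every row from `listings`; unmatched rows get NULL for `agents`'s columns.
Matching on a.agent_id = l.agent_id AND a.region = l.region. A NULL in a compared column never satisfies the condition.
- a row (agent_id=9, region=OC): matches 2 l row(s) → 2 output row(s).
- a row (agent_id=9, region=CR): no match.
- a row (agent_id=2, region=CR): no match.
- a row (agent_id=2, region=CR): no match.
- a row (agent_id=5, region=CR): no match.
- a row (agent_id=8, region=OC): no match.
- a row (agent_id=9, region=CR): no match.
- a row (agent_id=2, region=DM): no match.
- a row (agent_id=NULL, region=OC): no match.
- 7 row(s) from l found no a partner → padded with NULL.
Total: 2 matched + 7 padded = 9 rows.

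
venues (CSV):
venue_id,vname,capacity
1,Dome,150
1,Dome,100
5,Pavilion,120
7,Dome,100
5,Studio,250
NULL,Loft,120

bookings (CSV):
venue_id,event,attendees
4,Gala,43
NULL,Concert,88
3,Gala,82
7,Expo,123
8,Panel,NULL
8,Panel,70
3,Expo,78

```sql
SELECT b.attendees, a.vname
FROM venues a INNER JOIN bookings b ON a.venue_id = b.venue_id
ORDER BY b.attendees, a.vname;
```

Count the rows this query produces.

1

INNER JOIN keeps only pairs where the ON condition holds.
Matching on a.venue_id = b.venue_id. A NULL in a compared column never satisfies the condition.
- a[0] venue_id=1 → no match; dropped.
- a[1] venue_id=1 → no match; dropped.
- a[2] venue_id=5 → no match; dropped.
- a[3] venue_id=7 → 1 match(es) in b → 1 row(s).
- a[4] venue_id=5 → no match; dropped.
- a[5] venue_id=NULL → no match; dropped.
Total: 1 rows.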